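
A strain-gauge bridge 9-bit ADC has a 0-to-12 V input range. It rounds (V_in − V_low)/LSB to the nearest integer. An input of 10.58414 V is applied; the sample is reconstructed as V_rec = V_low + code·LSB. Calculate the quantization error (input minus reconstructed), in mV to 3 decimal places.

One LSB is 12 V / 512 = 23.438 mV.
(V_in − V_low)/LSB = (10.58414 − 0)/0.0234375 = 451.5900 → code 452 (round).
Code 452 maps back to 0 + 452×0.0234375 V = 10.59375 V.
Error = 10.58414 − 10.59375 = -0.00961 V = -9.610 mV.

-9.610 mV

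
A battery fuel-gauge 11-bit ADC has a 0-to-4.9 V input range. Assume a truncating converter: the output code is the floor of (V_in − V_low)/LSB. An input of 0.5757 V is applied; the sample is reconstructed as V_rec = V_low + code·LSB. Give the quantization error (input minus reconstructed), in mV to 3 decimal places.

LSB = 4.9/2^11 = 2.393 mV.
(0.5757 − 0)/0.00239258 = 240.6191; ⌊·⌋ gives code 240.
Code 240 maps back to 0 + 240×0.00239258 V = 0.57421875 V.
Difference: 0.00148125 V → 1.481 mV.

1.481 mV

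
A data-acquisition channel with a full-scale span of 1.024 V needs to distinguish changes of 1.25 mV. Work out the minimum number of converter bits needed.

Number of steps required ≥ 1.024 V / 1.25 mV = 819.20.
Need 2^N ≥ 819.20; 2^9 = 512, 2^10 = 1024.
Minimum N = 10.

10 bits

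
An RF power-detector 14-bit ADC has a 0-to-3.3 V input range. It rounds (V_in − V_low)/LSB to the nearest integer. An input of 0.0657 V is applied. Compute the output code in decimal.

Full-scale span = 3.3 V; LSB = 3.3/2^14 = 201.42 µV.
(0.0657 − 0) / 0.000201416 = 326.191 LSBs.
round(326.191) = 326.

code 326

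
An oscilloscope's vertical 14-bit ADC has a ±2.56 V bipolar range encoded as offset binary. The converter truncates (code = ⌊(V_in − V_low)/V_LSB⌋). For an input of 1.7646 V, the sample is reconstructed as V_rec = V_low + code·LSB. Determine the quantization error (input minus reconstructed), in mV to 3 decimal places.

0.225 mV

One LSB is 5.12 V / 16384 = 312.50 µV.
Scaled input = 13838.7200 LSBs, so code = 13838.
V_rec = (−2.56) + 13838·0.0003125 = 1.764375 V.
Error = 1.7646 − 1.764375 = 0.000225 V = 0.225 mV.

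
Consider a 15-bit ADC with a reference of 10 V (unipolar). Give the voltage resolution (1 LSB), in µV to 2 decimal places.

305.18 µV

Full-scale span = 10 V.
LSB = 10 / 2^15 = 10 / 32768 = 0.000305176 V = 305.18 µV.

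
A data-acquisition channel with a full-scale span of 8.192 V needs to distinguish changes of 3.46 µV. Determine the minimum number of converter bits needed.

Number of steps required ≥ 8.192 V / 3.46 µV = 2367630.06.
Need 2^N ≥ 2367630.06; 2^21 = 2097152, 2^22 = 4194304.
Minimum N = 22.

22 bits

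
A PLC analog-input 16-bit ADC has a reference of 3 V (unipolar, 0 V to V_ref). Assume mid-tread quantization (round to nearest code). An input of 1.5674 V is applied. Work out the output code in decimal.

code 34240

LSB = 3 V / 65536 = 45.78 µV.
(V_in − V_low)/LSB = (1.5674 − 0) / 4.57764e-05 = 34240.375.
Round → code 34240.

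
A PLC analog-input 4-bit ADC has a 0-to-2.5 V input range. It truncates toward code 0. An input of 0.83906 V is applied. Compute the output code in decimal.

With 16 levels over 2.5 V, one step is 156.250 mV.
(0.83906 − 0) / 0.15625 = 5.370 LSBs.
So the output code is 5.

code 5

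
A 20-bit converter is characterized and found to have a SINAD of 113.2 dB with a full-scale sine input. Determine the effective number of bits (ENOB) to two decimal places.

18.51 bits

ENOB = (SINAD − 1.76) / 6.02 = (113.2 − 1.76)/6.02 = 18.512.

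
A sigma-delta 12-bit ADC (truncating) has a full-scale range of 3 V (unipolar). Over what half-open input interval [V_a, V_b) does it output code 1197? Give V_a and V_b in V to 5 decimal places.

LSB = 3/2^12 = 0.732 mV.
V_a = V_low + 1197·LSB = 0.876709 V; V_b = V_low + 1198·LSB = 0.877441 V.

[0.87671 V, 0.87744 V)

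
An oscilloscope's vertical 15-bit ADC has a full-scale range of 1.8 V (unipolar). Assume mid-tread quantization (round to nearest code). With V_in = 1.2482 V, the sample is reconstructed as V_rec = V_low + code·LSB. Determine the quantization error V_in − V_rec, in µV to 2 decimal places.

-11.67 µV

One LSB is 1.8 V / 32768 = 54.93 µV.
Scaled input = 22722.7876 LSBs, so code = 22723.
Reconstructed: 1.2482117 V.
Difference: -1.16699e-05 V → -11.67 µV.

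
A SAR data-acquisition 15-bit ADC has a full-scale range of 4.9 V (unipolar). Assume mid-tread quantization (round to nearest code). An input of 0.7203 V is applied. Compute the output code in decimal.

code 4817

With 32768 levels over 4.9 V, one step is 149.54 µV.
Input sits at 4816.896 steps above V_low.
round(4816.896) = 4817.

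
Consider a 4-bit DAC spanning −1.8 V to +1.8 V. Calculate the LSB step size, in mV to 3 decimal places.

225.000 mV

Full-scale span = 3.6 V.
LSB = 3.6 / 2^4 = 3.6 / 16 = 0.225 V = 225.000 mV.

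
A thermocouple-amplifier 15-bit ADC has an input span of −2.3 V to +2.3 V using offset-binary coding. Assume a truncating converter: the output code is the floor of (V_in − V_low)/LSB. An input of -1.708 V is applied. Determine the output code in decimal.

Full-scale span = 4.6 V; LSB = 4.6/2^15 = 140.38 µV.
(-1.708 − (−2.3)) / 0.000140381 = 4217.099 LSBs.
Floor → code 4217.

code 4217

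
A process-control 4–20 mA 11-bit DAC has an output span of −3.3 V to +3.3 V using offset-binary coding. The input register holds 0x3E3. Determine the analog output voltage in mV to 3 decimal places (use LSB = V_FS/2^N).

LSB = 6.6 V / 2^11 = 3.223 mV.
Code 0x3E3 = 995 decimal.
V_out = (−3.3) + 995 × 0.00322266 V = -0.093457 V.
= -93.457 mV.

-93.457 mV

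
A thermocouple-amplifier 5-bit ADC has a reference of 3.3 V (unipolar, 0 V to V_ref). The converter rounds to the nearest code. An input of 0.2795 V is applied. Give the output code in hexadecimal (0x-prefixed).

With 32 levels over 3.3 V, one step is 103.125 mV.
(0.2795 − 0) / 0.103125 = 2.710 LSBs.
Round → code 3.
In hexadecimal (0x-prefixed): 0x3.

code 0x3 (decimal 3)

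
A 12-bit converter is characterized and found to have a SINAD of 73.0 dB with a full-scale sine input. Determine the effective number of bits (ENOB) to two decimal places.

ENOB = (SINAD − 1.76) / 6.02 = (73.0 − 1.76)/6.02 = 11.834.

11.83 bits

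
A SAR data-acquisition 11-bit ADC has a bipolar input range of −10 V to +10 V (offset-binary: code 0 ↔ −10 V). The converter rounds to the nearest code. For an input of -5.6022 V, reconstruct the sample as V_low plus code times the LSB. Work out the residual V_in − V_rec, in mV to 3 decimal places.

3.269 mV

LSB = 20/2^11 = 9.766 mV.
Scaled input = 450.3347 LSBs, so code = 450.
Code 450 maps back to (−10) + 450×0.00976562 V = -5.6054688 V.
Error = -5.6022 − (−5.6054688) = 0.00326875 V = 3.269 mV.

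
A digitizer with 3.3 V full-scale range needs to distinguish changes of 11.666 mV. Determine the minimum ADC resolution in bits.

9 bits

Number of steps required ≥ 3.3 V / 11.666 mV = 282.87.
Need 2^N ≥ 282.87; 2^8 = 256, 2^9 = 512.
Minimum N = 9.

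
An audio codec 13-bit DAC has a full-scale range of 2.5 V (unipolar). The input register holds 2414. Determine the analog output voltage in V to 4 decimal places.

LSB = 2.5 V / 2^13 = 305.18 µV.
V_out = 0 + 2414 × 0.000305176 V = 0.736694 V.

0.7367 V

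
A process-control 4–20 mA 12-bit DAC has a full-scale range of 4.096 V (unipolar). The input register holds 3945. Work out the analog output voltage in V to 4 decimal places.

LSB = 4.096 V / 2^12 = 1.000 mV.
V_out = 0 + 3945 × 0.001 V = 3.945 V.

3.9450 V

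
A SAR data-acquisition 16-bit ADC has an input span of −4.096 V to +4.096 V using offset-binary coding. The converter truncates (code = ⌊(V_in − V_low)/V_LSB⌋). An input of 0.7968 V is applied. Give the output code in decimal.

code 39142

With 65536 levels over 8.192 V, one step is 125.00 µV.
(0.7968 − (−4.096)) / 0.000125 = 39142.400 LSBs.
⌊·⌋(39142.400) = 39142.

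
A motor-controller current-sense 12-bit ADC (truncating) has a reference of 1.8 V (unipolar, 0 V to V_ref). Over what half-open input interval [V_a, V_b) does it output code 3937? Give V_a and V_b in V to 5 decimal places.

LSB = 1.8/2^12 = 439.45 µV.
V_a = V_low + 3937·LSB = 1.73013 V; V_b = V_low + 3938·LSB = 1.73057 V.

[1.73013 V, 1.73057 V)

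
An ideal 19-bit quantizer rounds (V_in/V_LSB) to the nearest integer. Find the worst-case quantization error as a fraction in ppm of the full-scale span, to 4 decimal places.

Rounding → worst-case error = ½ LSB = V_FS/2^20, so 1e+06/1048576 = 0.953674 ppm of full scale.

0.9537 ppm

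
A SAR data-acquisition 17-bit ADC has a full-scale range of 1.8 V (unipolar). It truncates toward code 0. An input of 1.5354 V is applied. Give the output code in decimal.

code 111804

Full-scale span = 1.8 V; LSB = 1.8/2^17 = 13.73 µV.
(V_in − V_low)/LSB = (1.5354 − 0) / 1.37329e-05 = 111804.416.
⌊·⌋(111804.416) = 111804.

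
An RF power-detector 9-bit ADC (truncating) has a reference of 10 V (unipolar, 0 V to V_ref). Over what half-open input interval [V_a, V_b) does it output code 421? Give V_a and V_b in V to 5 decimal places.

LSB = 10/2^9 = 19.531 mV.
V_a = V_low + 421·LSB = 8.22266 V; V_b = V_low + 422·LSB = 8.24219 V.

[8.22266 V, 8.24219 V)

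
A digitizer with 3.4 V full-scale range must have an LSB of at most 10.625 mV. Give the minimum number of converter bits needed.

9 bits

Number of steps required ≥ 3.4 V / 10.625 mV = 320.00.
Need 2^N ≥ 320.00; 2^8 = 256, 2^9 = 512.
Minimum N = 9.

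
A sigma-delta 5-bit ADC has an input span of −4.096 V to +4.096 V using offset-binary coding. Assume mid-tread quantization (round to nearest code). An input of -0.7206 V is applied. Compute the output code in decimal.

code 13

LSB = 8.192 V / 32 = 256.000 mV.
(V_in − V_low)/LSB = (-0.7206 − (−4.096)) / 0.256 = 13.185.
Round → code 13.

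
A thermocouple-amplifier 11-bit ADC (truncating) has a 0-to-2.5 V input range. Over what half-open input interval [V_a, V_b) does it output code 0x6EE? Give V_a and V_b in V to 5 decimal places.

LSB = 2.5/2^11 = 1.221 mV.
Code 0x6EE = 1774 decimal.
V_a = V_low + 1774·LSB = 2.16553 V; V_b = V_low + 1775·LSB = 2.16675 V.

[2.16553 V, 2.16675 V)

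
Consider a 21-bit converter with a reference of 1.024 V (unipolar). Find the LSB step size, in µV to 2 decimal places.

Full-scale span = 1.024 V.
LSB = 1.024 / 2^21 = 1.024 / 2097152 = 4.88281e-07 V = 0.49 µV.

0.49 µV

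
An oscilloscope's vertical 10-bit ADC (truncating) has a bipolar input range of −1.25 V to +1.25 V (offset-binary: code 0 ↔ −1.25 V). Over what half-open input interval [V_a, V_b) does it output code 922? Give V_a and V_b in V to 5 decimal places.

[1.00098 V, 1.00342 V)

LSB = 2.5/2^10 = 2.441 mV.
V_a = V_low + 922·LSB = 1.00098 V; V_b = V_low + 923·LSB = 1.00342 V.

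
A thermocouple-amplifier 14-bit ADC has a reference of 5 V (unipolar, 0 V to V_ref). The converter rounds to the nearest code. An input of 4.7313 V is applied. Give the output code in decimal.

LSB = 5 V / 16384 = 305.18 µV.
Input sits at 15503.524 steps above V_low.
round(15503.524) = 15504.

code 15504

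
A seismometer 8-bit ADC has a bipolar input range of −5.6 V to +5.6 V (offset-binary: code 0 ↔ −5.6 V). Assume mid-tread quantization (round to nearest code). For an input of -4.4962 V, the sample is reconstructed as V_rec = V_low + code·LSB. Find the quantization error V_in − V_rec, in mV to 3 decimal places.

LSB = 11.2/2^8 = 43.750 mV.
(V_in − V_low)/LSB = (-4.4962 − (−5.6))/0.04375 = 25.2297 → code 25 (round).
Reconstructed: -4.50625 V.
Error = -4.4962 − (−4.50625) = 0.01005 V = 10.050 mV.

10.050 mV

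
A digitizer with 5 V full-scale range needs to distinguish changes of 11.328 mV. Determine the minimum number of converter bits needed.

9 bits

Number of steps required ≥ 5 V / 11.328 mV = 441.38.
Need 2^N ≥ 441.38; 2^8 = 256, 2^9 = 512.
Minimum N = 9.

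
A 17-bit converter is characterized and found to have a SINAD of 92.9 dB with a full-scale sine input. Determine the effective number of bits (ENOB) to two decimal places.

15.14 bits

ENOB = (SINAD − 1.76) / 6.02 = (92.9 − 1.76)/6.02 = 15.140.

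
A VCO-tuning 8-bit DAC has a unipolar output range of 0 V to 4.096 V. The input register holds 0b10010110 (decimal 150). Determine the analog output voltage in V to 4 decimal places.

2.4000 V

LSB = 4.096 V / 2^8 = 16.000 mV.
Code 0b10010110 = 150 decimal.
V_out = 0 + 150 × 0.016 V = 2.4 V.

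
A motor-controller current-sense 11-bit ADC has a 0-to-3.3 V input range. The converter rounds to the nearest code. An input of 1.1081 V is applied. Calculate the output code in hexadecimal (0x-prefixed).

LSB = 3.3 V / 2048 = 1.611 mV.
(1.1081 − 0) / 0.00161133 = 687.694 LSBs.
So the output code is 688.
In hexadecimal (0x-prefixed): 0x2B0.

code 0x2B0 (decimal 688)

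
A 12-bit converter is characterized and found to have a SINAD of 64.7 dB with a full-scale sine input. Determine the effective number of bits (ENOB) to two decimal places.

10.46 bits

ENOB = (SINAD − 1.76) / 6.02 = (64.7 − 1.76)/6.02 = 10.455.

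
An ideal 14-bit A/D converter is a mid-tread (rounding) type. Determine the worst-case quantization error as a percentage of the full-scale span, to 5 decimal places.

Rounding → worst-case error = ½ LSB = V_FS/2^15, so 100/32768 = 0.00305176 % of full scale.

0.00305 %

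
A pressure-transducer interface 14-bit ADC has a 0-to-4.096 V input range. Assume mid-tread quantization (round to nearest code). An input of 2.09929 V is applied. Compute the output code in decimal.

code 8397

LSB = 4.096 V / 16384 = 250.00 µV.
Input sits at 8397.160 steps above V_low.
Round → code 8397.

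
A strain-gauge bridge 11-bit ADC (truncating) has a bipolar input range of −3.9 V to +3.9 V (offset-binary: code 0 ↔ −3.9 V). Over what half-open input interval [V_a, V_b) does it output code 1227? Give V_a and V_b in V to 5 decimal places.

LSB = 7.8/2^11 = 3.809 mV.
V_a = V_low + 1227·LSB = 0.773145 V; V_b = V_low + 1228·LSB = 0.776953 V.

[0.77314 V, 0.77695 V)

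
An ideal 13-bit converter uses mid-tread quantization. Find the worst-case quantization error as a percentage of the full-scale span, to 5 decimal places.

Rounding → worst-case error = ½ LSB = V_FS/2^14, so 100/16384 = 0.00610352 % of full scale.

0.00610 %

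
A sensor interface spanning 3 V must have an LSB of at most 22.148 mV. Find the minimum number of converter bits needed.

Number of steps required ≥ 3 V / 22.148 mV = 135.45.
Need 2^N ≥ 135.45; 2^7 = 128, 2^8 = 256.
Minimum N = 8.

8 bits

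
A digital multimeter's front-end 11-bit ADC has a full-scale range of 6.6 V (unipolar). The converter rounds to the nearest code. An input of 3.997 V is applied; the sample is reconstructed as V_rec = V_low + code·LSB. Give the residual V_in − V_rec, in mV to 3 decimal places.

One LSB is 6.6 V / 2048 = 3.223 mV.
(V_in − V_low)/LSB = (3.997 − 0)/0.00322266 = 1240.2812 → code 1240 (round).
Code 1240 maps back to 0 + 1240×0.00322266 V = 3.9960938 V.
Error = 3.997 − 3.9960938 = 0.00090625 V = 0.906 mV.

0.906 mV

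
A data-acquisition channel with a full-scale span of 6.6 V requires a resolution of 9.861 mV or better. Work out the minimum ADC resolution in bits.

10 bits

Number of steps required ≥ 6.6 V / 9.861 mV = 669.30.
Need 2^N ≥ 669.30; 2^9 = 512, 2^10 = 1024.
Minimum N = 10.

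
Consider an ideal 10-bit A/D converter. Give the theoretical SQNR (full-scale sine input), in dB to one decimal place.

SNR ≈ 6.02·N + 1.76 dB = 6.02·10 + 1.76 = 61.96 dB.

62.0 dB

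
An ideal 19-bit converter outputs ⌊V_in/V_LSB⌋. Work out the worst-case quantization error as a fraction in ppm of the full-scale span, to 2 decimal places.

1.91 ppm

Truncating → worst-case error = 1 LSB = V_FS/2^19, so 1e+06/524288 = 1.90735 ppm of full scale.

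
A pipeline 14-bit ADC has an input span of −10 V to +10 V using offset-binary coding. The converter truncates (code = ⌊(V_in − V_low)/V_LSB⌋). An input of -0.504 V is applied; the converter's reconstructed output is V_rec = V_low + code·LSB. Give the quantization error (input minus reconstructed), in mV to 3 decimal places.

0.150 mV

Step size: 20 V ÷ 2^14 = 1.221 mV.
(-0.504 − (−10))/0.0012207 = 7779.1232; ⌊·⌋ gives code 7779.
Reconstructed: -0.50415039 V.
Difference: 0.000150391 V → 0.150 mV.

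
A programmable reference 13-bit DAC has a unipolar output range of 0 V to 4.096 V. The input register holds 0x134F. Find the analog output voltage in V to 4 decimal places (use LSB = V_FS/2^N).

LSB = 4.096 V / 2^13 = 0.500 mV.
Code 0x134F = 4943 decimal.
V_out = 0 + 4943 × 0.0005 V = 2.4715 V.

2.4715 V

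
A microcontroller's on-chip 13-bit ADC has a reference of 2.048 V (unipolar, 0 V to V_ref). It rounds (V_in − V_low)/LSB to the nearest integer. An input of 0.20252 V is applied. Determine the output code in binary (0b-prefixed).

code 0b1100101010 (decimal 810)

Full-scale span = 2.048 V; LSB = 2.048/2^13 = 250.00 µV.
Input sits at 810.080 steps above V_low.
Round → code 810.
In binary (0b-prefixed): 0b1100101010.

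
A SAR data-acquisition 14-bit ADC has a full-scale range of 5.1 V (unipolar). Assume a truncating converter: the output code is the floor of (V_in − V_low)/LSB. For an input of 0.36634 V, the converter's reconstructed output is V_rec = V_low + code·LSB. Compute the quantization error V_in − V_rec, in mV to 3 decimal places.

Step size: 5.1 V ÷ 2^14 = 311.28 µV.
(0.36634 − 0)/0.000311279 = 1176.8852; ⌊·⌋ gives code 1176.
Code 1176 maps back to 0 + 1176×0.000311279 V = 0.36606445 V.
Difference: 0.000275547 V → 0.276 mV.

0.276 mV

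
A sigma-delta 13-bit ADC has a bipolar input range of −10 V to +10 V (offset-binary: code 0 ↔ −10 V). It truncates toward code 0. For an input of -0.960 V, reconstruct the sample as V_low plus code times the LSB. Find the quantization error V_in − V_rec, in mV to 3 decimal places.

1.914 mV

One LSB is 20 V / 8192 = 2.441 mV.
(V_in − V_low)/LSB = (-0.960 − (−10))/0.00244141 = 3702.7840 → code 3702 (floor).
V_rec = (−10) + 3702·0.00244141 = -0.96191406 V.
Error = -0.960 − (−0.96191406) = 0.00191406 V = 1.914 mV.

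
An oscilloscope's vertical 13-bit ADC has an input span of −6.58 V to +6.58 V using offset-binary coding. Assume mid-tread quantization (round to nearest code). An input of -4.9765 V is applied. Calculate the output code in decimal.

code 998

LSB = 13.16 V / 8192 = 1.606 mV.
Input sits at 998.167 steps above V_low.
So the output code is 998.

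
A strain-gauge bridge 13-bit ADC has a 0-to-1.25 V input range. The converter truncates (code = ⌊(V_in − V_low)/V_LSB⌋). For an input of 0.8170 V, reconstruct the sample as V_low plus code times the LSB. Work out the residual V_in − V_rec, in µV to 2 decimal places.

LSB = 1.25/2^13 = 152.59 µV.
Scaled input = 5354.2912 LSBs, so code = 5354.
V_rec = 0 + 5354·0.000152588 = 0.81695557 V.
Difference: 4.44336e-05 V → 44.43 µV.

44.43 µV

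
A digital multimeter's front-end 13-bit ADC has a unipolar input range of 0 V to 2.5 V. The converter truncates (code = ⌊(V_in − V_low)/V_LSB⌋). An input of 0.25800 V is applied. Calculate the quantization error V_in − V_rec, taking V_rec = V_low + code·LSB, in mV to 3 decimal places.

0.126 mV

Step size: 2.5 V ÷ 2^13 = 305.18 µV.
(V_in − V_low)/LSB = (0.25800 − 0)/0.000305176 = 845.4144 → code 845 (floor).
Code 845 maps back to 0 + 845×0.000305176 V = 0.25787354 V.
Difference: 0.000126465 V → 0.126 mV.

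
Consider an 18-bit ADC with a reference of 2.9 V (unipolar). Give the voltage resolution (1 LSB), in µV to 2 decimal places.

Full-scale span = 2.9 V.
LSB = 2.9 / 2^18 = 2.9 / 262144 = 1.10626e-05 V = 11.06 µV.

11.06 µV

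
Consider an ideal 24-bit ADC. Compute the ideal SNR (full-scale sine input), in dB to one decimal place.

146.2 dB

SNR ≈ 6.02·N + 1.76 dB = 6.02·24 + 1.76 = 146.24 dB.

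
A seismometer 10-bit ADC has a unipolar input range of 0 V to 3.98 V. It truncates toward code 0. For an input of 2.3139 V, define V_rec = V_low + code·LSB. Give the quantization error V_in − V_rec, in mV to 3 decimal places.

1.302 mV

Step size: 3.98 V ÷ 2^10 = 3.887 mV.
(2.3139 − 0)/0.00388672 = 595.3351; ⌊·⌋ gives code 595.
V_rec = 0 + 595·0.00388672 = 2.3125977 V.
Error = 2.3139 − 2.3125977 = 0.00130234 V = 1.302 mV.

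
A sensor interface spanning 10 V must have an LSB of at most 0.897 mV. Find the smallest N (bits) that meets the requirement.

14 bits

Number of steps required ≥ 10 V / 0.897 mV = 11148.27.
Need 2^N ≥ 11148.27; 2^13 = 8192, 2^14 = 16384.
Minimum N = 14.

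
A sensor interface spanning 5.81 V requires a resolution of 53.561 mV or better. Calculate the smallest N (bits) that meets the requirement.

Number of steps required ≥ 5.81 V / 53.561 mV = 108.47.
Need 2^N ≥ 108.47; 2^6 = 64, 2^7 = 128.
Minimum N = 7.

7 bits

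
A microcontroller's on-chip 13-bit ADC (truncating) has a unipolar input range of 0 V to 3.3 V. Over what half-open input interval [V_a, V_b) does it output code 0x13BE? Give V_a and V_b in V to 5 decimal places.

[2.03591 V, 2.03632 V)

LSB = 3.3/2^13 = 402.83 µV.
Code 0x13BE = 5054 decimal.
V_a = V_low + 5054·LSB = 2.03591 V; V_b = V_low + 5055·LSB = 2.03632 V.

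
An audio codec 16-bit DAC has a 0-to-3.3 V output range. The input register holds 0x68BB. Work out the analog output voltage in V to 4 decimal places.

1.3500 V

LSB = 3.3 V / 2^16 = 50.35 µV.
Code 0x68BB = 26811 decimal.
V_out = 0 + 26811 × 5.0354e-05 V = 1.35004 V.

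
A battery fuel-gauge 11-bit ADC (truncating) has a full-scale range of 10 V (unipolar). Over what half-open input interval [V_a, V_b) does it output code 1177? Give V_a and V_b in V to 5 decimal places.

[5.74707 V, 5.75195 V)

LSB = 10/2^11 = 4.883 mV.
V_a = V_low + 1177·LSB = 5.74707 V; V_b = V_low + 1178·LSB = 5.75195 V.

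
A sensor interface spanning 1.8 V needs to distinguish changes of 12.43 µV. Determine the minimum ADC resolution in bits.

18 bits

Number of steps required ≥ 1.8 V / 12.43 µV = 144810.94.
Need 2^N ≥ 144810.94; 2^17 = 131072, 2^18 = 262144.
Minimum N = 18.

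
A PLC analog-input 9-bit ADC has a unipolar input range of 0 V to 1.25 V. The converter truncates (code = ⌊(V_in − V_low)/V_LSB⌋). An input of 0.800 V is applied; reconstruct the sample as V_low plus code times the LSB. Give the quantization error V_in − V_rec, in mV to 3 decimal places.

Step size: 1.25 V ÷ 2^9 = 2.441 mV.
(V_in − V_low)/LSB = (0.800 − 0)/0.00244141 = 327.6800 → code 327 (floor).
Code 327 maps back to 0 + 327×0.00244141 V = 0.79833984 V.
Error = 0.800 − 0.79833984 = 0.00166016 V = 1.660 mV.

1.660 mV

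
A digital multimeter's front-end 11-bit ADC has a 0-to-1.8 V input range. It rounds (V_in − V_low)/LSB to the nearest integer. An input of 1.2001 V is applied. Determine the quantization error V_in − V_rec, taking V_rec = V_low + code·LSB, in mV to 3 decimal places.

0.393 mV

LSB = 1.8/2^11 = 0.879 mV.
Scaled input = 1365.4471 LSBs, so code = 1365.
Reconstructed: 1.199707 V.
V_in − V_rec = 0.000392969 V = 0.393 mV.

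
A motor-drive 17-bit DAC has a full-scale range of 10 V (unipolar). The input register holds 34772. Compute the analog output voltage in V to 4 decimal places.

LSB = 10 V / 2^17 = 76.29 µV.
V_out = 0 + 34772 × 7.62939e-05 V = 2.65289 V.

2.6529 V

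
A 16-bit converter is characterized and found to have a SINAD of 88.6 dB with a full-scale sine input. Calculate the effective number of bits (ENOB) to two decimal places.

ENOB = (SINAD − 1.76) / 6.02 = (88.6 − 1.76)/6.02 = 14.425.

14.43 bits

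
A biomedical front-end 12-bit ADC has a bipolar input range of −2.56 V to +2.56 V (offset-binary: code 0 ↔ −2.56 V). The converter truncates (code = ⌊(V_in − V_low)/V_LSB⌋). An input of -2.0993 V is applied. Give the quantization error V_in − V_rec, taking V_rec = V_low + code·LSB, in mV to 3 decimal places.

0.700 mV

LSB = 5.12/2^12 = 1.250 mV.
(-2.0993 − (−2.56))/0.00125 = 368.5600; ⌊·⌋ gives code 368.
Code 368 maps back to (−2.56) + 368×0.00125 V = -2.1 V.
Difference: 0.0007 V → 0.700 mV.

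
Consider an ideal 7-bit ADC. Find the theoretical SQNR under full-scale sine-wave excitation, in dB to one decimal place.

43.9 dB

SNR ≈ 6.02·N + 1.76 dB = 6.02·7 + 1.76 = 43.90 dB.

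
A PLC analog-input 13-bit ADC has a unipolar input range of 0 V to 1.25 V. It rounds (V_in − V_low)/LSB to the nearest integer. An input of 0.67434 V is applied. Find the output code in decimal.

With 8192 levels over 1.25 V, one step is 152.59 µV.
Input sits at 4419.355 steps above V_low.
round(4419.355) = 4419.

code 4419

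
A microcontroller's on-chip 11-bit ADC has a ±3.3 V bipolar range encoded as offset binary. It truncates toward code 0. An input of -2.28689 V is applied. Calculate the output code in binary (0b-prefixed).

code 0b100111010 (decimal 314)

With 2048 levels over 6.6 V, one step is 3.223 mV.
(-2.28689 − (−3.3)) / 0.00322266 = 314.371 LSBs.
So the output code is 314.
In binary (0b-prefixed): 0b100111010.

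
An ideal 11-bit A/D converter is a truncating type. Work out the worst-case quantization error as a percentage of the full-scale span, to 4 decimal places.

Truncating → worst-case error = 1 LSB = V_FS/2^11, so 100/2048 = 0.0488281 % of full scale.

0.0488 %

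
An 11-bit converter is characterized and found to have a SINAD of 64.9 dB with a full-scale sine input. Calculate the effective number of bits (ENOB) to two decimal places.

ENOB = (SINAD − 1.76) / 6.02 = (64.9 − 1.76)/6.02 = 10.488.

10.49 bits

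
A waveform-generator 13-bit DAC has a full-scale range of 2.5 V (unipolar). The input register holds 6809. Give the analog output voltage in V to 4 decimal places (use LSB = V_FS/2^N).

LSB = 2.5 V / 2^13 = 305.18 µV.
V_out = 0 + 6809 × 0.000305176 V = 2.07794 V.

2.0779 V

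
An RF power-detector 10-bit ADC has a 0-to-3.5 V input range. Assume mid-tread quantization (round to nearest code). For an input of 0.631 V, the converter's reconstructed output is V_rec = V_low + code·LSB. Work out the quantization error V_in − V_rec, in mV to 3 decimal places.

-1.324 mV

LSB = 3.5/2^10 = 3.418 mV.
(V_in − V_low)/LSB = (0.631 − 0)/0.00341797 = 184.6126 → code 185 (round).
Code 185 maps back to 0 + 185×0.00341797 V = 0.63232422 V.
Error = 0.631 − 0.63232422 = -0.00132422 V = -1.324 mV.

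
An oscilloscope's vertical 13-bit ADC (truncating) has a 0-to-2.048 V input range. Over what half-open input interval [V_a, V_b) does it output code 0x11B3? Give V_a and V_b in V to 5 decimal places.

[1.13275 V, 1.13300 V)

LSB = 2.048/2^13 = 250.00 µV.
Code 0x11B3 = 4531 decimal.
V_a = V_low + 4531·LSB = 1.13275 V; V_b = V_low + 4532·LSB = 1.133 V.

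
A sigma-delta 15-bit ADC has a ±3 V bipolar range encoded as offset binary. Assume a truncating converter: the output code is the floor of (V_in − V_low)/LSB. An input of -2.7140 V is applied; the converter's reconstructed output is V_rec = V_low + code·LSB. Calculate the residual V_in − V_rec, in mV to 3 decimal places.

One LSB is 6 V / 32768 = 183.11 µV.
(V_in − V_low)/LSB = (-2.7140 − (−3))/0.000183105 = 1561.9413 → code 1561 (floor).
Code 1561 maps back to (−3) + 1561×0.000183105 V = -2.7141724 V.
Error = -2.7140 − (−2.7141724) = 0.000172363 V = 0.172 mV.

0.172 mV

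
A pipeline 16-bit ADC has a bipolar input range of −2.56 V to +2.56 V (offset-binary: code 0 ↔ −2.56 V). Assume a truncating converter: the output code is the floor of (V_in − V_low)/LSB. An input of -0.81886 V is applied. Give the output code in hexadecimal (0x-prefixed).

Full-scale span = 5.12 V; LSB = 5.12/2^16 = 78.12 µV.
Input sits at 22286.592 steps above V_low.
Floor → code 22286.
In hexadecimal (0x-prefixed): 0x570E.

code 0x570E (decimal 22286)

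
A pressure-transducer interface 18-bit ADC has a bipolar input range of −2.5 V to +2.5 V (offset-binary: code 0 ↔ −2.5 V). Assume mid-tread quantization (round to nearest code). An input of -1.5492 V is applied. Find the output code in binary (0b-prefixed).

LSB = 5 V / 262144 = 19.07 µV.
(-1.5492 − (−2.5)) / 1.90735e-05 = 49849.303 LSBs.
So the output code is 49849.
In binary (0b-prefixed): 0b1100001010111001.

code 0b1100001010111001 (decimal 49849)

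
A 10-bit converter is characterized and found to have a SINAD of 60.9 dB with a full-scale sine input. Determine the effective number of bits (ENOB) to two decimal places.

9.82 bits

ENOB = (SINAD − 1.76) / 6.02 = (60.9 − 1.76)/6.02 = 9.824.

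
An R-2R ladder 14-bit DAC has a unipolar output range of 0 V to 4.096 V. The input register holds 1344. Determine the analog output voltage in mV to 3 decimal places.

LSB = 4.096 V / 2^14 = 250.00 µV.
V_out = 0 + 1344 × 0.00025 V = 0.336 V.
= 336.000 mV.

336.000 mV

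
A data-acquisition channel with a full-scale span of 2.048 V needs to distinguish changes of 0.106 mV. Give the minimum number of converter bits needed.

15 bits

Number of steps required ≥ 2.048 V / 0.106 mV = 19320.75.
Need 2^N ≥ 19320.75; 2^14 = 16384, 2^15 = 32768.
Minimum N = 15.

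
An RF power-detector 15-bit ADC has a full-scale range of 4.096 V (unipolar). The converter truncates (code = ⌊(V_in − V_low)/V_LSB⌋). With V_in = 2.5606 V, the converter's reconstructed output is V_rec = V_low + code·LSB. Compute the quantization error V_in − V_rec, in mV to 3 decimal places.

0.100 mV

LSB = 4.096/2^15 = 125.00 µV.
(2.5606 − 0)/0.000125 = 20484.8000; ⌊·⌋ gives code 20484.
Reconstructed: 2.5605 V.
Error = 2.5606 − 2.5605 = 0.0001 V = 0.100 mV.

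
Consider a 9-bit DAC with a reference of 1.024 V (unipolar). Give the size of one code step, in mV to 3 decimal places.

2.000 mV

Full-scale span = 1.024 V.
LSB = 1.024 / 2^9 = 1.024 / 512 = 0.002 V = 2.000 mV.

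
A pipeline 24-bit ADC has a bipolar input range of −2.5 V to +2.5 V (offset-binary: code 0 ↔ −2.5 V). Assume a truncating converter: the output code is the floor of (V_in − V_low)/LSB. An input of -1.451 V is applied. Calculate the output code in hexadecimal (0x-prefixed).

With 16777216 levels over 5 V, one step is 0.30 µV.
(-1.451 − (−2.5)) / 2.98023e-07 = 3519859.917 LSBs.
So the output code is 3519859.
In hexadecimal (0x-prefixed): 0x35B573.

code 0x35B573 (decimal 3519859)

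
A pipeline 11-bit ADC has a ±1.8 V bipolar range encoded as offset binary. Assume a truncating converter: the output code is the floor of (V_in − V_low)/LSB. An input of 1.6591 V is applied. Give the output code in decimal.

LSB = 3.6 V / 2048 = 1.758 mV.
(1.6591 − (−1.8)) / 0.00175781 = 1967.844 LSBs.
So the output code is 1967.

code 1967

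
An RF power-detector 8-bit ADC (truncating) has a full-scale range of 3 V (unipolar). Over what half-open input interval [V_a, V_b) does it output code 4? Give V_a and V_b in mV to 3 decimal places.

LSB = 3/2^8 = 11.719 mV.
V_a = V_low + 4·LSB = 0.046875 V; V_b = V_low + 5·LSB = 0.0585938 V.

[46.875 mV, 58.594 mV)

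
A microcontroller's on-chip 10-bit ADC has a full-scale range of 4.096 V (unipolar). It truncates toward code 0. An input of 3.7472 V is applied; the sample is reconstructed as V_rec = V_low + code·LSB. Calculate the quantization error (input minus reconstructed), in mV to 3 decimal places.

LSB = 4.096/2^10 = 4.000 mV.
(V_in − V_low)/LSB = (3.7472 − 0)/0.004 = 936.8000 → code 936 (floor).
Code 936 maps back to 0 + 936×0.004 V = 3.744 V.
Difference: 0.0032 V → 3.200 mV.

3.200 mV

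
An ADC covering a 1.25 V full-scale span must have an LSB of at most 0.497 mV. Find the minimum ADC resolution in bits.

12 bits

Number of steps required ≥ 1.25 V / 0.497 mV = 2515.09.
Need 2^N ≥ 2515.09; 2^11 = 2048, 2^12 = 4096.
Minimum N = 12.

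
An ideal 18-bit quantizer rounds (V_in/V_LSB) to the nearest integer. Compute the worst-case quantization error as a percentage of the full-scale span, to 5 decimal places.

0.00019 %

Rounding → worst-case error = ½ LSB = V_FS/2^19, so 100/524288 = 0.000190735 % of full scale.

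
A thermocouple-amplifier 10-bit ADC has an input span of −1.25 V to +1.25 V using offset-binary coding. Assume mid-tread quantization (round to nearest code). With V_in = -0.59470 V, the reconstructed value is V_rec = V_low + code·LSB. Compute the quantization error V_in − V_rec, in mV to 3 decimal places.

Step size: 2.5 V ÷ 2^10 = 2.441 mV.
(-0.59470 − (−1.25))/0.00244141 = 268.4109; round gives code 268.
Reconstructed: -0.59570312 V.
V_in − V_rec = 0.00100312 V = 1.003 mV.

1.003 mV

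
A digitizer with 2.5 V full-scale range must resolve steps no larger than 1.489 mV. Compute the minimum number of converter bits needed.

Number of steps required ≥ 2.5 V / 1.489 mV = 1678.98.
Need 2^N ≥ 1678.98; 2^10 = 1024, 2^11 = 2048.
Minimum N = 11.

11 bits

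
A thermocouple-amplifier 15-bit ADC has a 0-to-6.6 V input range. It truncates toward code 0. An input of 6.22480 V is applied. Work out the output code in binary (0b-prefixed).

code 0b111100010111001 (decimal 30905)

LSB = 6.6 V / 32768 = 201.42 µV.
Input sits at 30905.189 steps above V_low.
So the output code is 30905.
In binary (0b-prefixed): 0b111100010111001.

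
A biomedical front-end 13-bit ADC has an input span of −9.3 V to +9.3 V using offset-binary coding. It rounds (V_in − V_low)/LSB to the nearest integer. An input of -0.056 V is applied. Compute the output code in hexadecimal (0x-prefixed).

With 8192 levels over 18.6 V, one step is 2.271 mV.
Input sits at 4071.336 steps above V_low.
Round → code 4071.
In hexadecimal (0x-prefixed): 0xFE7.

code 0xFE7 (decimal 4071)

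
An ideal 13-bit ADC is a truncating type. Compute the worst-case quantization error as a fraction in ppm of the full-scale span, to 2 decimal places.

Truncating → worst-case error = 1 LSB = V_FS/2^13, so 1e+06/8192 = 122.07 ppm of full scale.

122.07 ppm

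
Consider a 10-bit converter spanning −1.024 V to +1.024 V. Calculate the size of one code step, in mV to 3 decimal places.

Full-scale span = 2.048 V.
LSB = 2.048 / 2^10 = 2.048 / 1024 = 0.002 V = 2.000 mV.

2.000 mV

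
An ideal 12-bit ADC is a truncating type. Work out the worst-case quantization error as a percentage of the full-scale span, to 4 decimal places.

0.0244 %

Truncating → worst-case error = 1 LSB = V_FS/2^12, so 100/4096 = 0.0244141 % of full scale.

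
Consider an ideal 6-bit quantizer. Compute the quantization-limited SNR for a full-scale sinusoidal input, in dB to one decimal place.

SNR ≈ 6.02·N + 1.76 dB = 6.02·6 + 1.76 = 37.88 dB.

37.9 dB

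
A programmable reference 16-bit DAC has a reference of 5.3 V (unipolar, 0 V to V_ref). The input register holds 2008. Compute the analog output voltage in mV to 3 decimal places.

162.390 mV

LSB = 5.3 V / 2^16 = 80.87 µV.
V_out = 0 + 2008 × 8.08716e-05 V = 0.16239 V.
= 162.390 mV.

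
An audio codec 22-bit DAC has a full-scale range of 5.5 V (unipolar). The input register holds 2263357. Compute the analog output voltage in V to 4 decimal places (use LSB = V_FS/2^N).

LSB = 5.5 V / 2^22 = 1.31 µV.
V_out = 0 + 2263357 × 1.3113e-06 V = 2.96794 V.

2.9679 V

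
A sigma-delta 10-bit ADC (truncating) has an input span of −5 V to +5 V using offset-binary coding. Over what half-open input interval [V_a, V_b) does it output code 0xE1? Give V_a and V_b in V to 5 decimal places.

[-2.80273 V, -2.79297 V)

LSB = 10/2^10 = 9.766 mV.
Code 0xE1 = 225 decimal.
V_a = V_low + 225·LSB = -2.80273 V; V_b = V_low + 226·LSB = -2.79297 V.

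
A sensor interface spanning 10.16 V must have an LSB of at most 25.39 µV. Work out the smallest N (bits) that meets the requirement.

19 bits

Number of steps required ≥ 10.16 V / 25.39 µV = 400157.54.
Need 2^N ≥ 400157.54; 2^18 = 262144, 2^19 = 524288.
Minimum N = 19.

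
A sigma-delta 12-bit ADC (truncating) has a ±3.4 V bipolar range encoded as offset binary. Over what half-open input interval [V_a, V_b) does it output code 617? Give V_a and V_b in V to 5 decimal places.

LSB = 6.8/2^12 = 1.660 mV.
V_a = V_low + 617·LSB = -2.37568 V; V_b = V_low + 618·LSB = -2.37402 V.

[-2.37568 V, -2.37402 V)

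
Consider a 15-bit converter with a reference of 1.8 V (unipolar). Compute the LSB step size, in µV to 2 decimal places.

Full-scale span = 1.8 V.
LSB = 1.8 / 2^15 = 1.8 / 32768 = 5.49316e-05 V = 54.93 µV.

54.93 µV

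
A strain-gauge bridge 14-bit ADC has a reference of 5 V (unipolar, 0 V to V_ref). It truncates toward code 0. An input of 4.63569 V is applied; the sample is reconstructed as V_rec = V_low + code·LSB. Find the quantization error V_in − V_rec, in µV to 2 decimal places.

69.88 µV

LSB = 5/2^14 = 305.18 µV.
(4.63569 − 0)/0.000305176 = 15190.2290; ⌊·⌋ gives code 15190.
Reconstructed: 4.6356201 V.
Difference: 6.98828e-05 V → 69.88 µV.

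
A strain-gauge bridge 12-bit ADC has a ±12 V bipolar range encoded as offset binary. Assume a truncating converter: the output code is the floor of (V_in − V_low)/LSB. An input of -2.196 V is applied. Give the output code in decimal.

With 4096 levels over 24 V, one step is 5.859 mV.
(V_in − V_low)/LSB = (-2.196 − (−12)) / 0.00585938 = 1673.216.
Floor → code 1673.

code 1673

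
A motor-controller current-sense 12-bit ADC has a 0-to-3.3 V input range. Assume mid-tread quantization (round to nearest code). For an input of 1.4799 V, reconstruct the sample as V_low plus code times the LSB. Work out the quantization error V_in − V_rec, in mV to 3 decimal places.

-0.105 mV

One LSB is 3.3 V / 4096 = 0.806 mV.
Scaled input = 1836.8698 LSBs, so code = 1837.
Code 1837 maps back to 0 + 1837×0.000805664 V = 1.4800049 V.
V_in − V_rec = -0.000104883 V = -0.105 mV.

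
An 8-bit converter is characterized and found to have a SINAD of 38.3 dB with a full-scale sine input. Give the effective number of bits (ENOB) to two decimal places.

ENOB = (SINAD − 1.76) / 6.02 = (38.3 − 1.76)/6.02 = 6.070.

6.07 bits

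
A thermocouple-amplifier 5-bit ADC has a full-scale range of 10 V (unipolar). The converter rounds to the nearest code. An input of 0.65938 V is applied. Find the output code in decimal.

Full-scale span = 10 V; LSB = 10/2^5 = 312.500 mV.
(0.65938 − 0) / 0.3125 = 2.110 LSBs.
round(2.110) = 2.

code 2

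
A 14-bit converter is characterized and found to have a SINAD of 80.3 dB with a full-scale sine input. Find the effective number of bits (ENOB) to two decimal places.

ENOB = (SINAD − 1.76) / 6.02 = (80.3 − 1.76)/6.02 = 13.047.

13.05 bits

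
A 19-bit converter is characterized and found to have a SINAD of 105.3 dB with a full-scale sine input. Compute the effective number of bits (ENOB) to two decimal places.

17.20 bits

ENOB = (SINAD − 1.76) / 6.02 = (105.3 − 1.76)/6.02 = 17.199.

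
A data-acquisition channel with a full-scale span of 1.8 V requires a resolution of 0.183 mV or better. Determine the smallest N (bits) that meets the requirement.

Number of steps required ≥ 1.8 V / 0.183 mV = 9836.07.
Need 2^N ≥ 9836.07; 2^13 = 8192, 2^14 = 16384.
Minimum N = 14.

14 bits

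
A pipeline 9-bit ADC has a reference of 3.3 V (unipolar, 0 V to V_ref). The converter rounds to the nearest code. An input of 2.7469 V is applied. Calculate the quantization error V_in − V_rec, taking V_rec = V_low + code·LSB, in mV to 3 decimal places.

1.197 mV

LSB = 3.3/2^9 = 6.445 mV.
(V_in − V_low)/LSB = (2.7469 − 0)/0.00644531 = 426.1857 → code 426 (round).
Code 426 maps back to 0 + 426×0.00644531 V = 2.7457031 V.
V_in − V_rec = 0.00119688 V = 1.197 mV.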